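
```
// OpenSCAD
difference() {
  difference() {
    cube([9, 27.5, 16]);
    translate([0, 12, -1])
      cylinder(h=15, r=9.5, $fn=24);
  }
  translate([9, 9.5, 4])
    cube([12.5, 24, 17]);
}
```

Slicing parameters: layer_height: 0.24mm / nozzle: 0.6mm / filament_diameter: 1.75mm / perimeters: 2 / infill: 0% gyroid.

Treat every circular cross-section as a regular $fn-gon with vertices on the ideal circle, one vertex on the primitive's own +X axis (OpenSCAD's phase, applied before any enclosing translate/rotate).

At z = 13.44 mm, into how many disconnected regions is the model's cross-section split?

2

At z = 13.44 mm: the cube is present — its section is the full 9×27.5 rectangle; the r=9.5 cylinder at (0, 12) gives a regular 24-gon of circumradius 9.5 (constant along its height); After the difference (first − rest): starting from the 9×27.5 cube, the r=9.5 cylinder at (0, 12) partially overlaps it — only the 138.41 mm² overlap (of its 280.30 mm²) is removed, clipping the outline — 2 connected regions; the cube at (9, 9.5) is present — its section is the full 12.5×24 rectangle; Subtracting the remaining from the first: starting from that combined region, the 12.5×24 cube at (9, 9.5) misses the remaining region (no effect) — 2 connected regions. The result has 2 disconnected regions.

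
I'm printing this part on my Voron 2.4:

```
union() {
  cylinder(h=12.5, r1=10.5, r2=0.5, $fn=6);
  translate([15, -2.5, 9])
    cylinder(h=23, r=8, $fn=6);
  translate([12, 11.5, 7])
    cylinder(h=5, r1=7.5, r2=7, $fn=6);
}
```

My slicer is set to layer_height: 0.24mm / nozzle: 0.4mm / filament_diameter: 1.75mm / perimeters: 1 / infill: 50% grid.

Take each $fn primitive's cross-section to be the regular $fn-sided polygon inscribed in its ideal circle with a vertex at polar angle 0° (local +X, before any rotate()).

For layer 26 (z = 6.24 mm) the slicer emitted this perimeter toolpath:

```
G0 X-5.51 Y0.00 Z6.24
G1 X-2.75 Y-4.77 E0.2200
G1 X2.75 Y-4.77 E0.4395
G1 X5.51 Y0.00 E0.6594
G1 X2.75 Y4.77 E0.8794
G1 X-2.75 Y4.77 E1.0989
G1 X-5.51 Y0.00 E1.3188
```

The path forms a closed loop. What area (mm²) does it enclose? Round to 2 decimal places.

78.80 mm²

Apply the shoelace formula to the sequence of (X, Y) vertices; enclosed area = 78.80 mm².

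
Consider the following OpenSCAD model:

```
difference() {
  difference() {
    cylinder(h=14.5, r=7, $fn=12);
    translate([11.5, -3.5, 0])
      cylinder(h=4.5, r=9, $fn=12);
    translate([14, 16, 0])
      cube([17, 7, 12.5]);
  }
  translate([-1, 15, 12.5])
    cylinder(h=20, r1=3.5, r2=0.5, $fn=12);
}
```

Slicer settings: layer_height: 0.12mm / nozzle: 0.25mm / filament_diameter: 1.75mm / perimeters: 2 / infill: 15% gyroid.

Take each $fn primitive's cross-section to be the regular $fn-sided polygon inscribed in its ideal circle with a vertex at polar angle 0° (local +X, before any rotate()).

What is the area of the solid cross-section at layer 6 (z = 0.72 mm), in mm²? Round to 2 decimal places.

122.65 mm²

At z = 0.72 mm: the r=7 cylinder gives a regular 12-gon of circumradius 7 (constant along its height) (area = (12/2)·7.000²·sin(360°/12) = 147.00 mm²); the r=9 cylinder at (11.5, -3.5) contributes a regular 12-gon of circumradius 9 (area = (12/2)·9.000²·sin(360°/12) = 243.00 mm²); the cube at (14, 16) (footprint 17×7) is included at this height (area 119.00 mm²); After the difference (first − rest): starting from the r=7 cylinder (147.00 mm²), the r=9 cylinder at (11.5, -3.5) partially overlaps it — only the 24.35 mm² overlap (of its 243.00 mm²) is removed, clipping the outline; the 17×7 cube at (14, 16) misses the remaining region (no effect) — area = 122.65 mm²; the cone at (-1, 15) does not reach this height (z outside [12.5, 32.5]); Taking the first minus the rest: none of the subtracted shapes is present at this height, so the result so far is unchanged — area = 122.65 mm². Overall, the cross-section is a single solid region. Net area = 122.65 mm².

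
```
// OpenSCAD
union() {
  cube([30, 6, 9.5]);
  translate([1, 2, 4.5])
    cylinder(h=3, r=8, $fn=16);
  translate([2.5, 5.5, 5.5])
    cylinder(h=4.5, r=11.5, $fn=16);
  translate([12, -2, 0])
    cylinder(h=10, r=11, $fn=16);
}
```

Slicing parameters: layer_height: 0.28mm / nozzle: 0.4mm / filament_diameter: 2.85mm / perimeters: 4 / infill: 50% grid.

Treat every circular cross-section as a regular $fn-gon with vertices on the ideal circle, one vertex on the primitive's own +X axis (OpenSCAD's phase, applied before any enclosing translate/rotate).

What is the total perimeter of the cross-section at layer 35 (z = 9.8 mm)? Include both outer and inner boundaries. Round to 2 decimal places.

At z = 9.8 mm: the cube does not reach this height (z outside [0, 9.5]); the cylinder at (1, 2) does not reach this height (z outside [4.5, 7.5]); the r=11.5 cylinder at (2.5, 5.5) contributes a regular 16-gon of circumradius 11.5 (perimeter = 2·16·11.500·sin(180°/16) = 71.79 mm); the r=11 cylinder at (12, -2) contributes a regular 16-gon of circumradius 11 (perimeter = 2·16·11.000·sin(180°/16) = 68.67 mm); Combining (union): the regions partially overlap (shared area 132.54 mm²), so the edge portions inside another operand are dropped and the merged outline is re-measured after clipping — boundary = 95.99 mm. Overall, the cross-section is a single solid region. Total boundary length (outer) = 95.99 mm.

95.99 mm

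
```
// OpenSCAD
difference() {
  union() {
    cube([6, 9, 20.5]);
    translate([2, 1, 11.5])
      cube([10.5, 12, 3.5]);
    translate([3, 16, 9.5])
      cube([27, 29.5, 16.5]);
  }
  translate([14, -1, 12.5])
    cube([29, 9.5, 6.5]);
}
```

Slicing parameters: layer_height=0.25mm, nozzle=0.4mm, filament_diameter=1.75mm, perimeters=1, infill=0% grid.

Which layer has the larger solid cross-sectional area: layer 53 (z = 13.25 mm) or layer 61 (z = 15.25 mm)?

layer 53 (z = 13.25 mm)

Layer 53 (z = 13.25): the cube is present — its section is the full 6×9 rectangle (area 54.00 mm²); the cube at (2, 1) is present — its section is the full 10.5×12 rectangle (area 126.00 mm²); the 27×29.5 cube at (3, 16) contributes its full rectangle (area 796.50 mm²); Combining (union): the regions partially overlap — summed areas 976.50 mm² minus the doubly-counted overlap 32.00 mm² gives 944.50 mm² — area = 944.50 mm²; the 29×9.5 cube at (14, -1) contributes its full rectangle (area 275.50 mm²); Subtracting the remaining from the first: starting from that combined region (944.50 mm²), the 29×9.5 cube at (14, -1) misses the remaining region (no effect) — area = 944.50 mm². So its area = 944.50 mm². Layer 61 (z = 15.25): the cube is present — its section is the full 6×9 rectangle (area 54.00 mm²); the cube at (2, 1) is absent (z outside [11.5, 15]); the cube at (3, 16) (footprint 27×29.5) is included at this height (area 796.50 mm²); Merging all regions: the 2 present regions are separate (no shared area or edge), so areas and boundary lengths simply add and each stays a separate island — area = 850.50 mm²; the cube at (14, -1) (footprint 29×9.5) is included at this height (area 275.50 mm²); Taking the first minus the rest: starting from that combined region (850.50 mm²), the 29×9.5 cube at (14, -1) misses the remaining region (no effect) — area = 850.50 mm². So its area = 850.50 mm². Layer 53 is larger (944.50 vs 850.50 mm²).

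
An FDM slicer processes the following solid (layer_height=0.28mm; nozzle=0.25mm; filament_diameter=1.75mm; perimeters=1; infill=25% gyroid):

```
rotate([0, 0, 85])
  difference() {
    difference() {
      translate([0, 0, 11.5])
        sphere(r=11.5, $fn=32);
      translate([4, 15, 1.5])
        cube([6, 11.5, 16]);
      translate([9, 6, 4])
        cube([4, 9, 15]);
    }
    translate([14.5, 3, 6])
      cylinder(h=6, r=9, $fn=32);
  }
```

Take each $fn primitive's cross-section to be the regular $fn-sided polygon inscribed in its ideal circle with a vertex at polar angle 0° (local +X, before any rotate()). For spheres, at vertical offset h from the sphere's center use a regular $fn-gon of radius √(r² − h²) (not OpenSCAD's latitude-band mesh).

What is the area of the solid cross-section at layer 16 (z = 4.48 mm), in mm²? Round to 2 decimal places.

At z = 4.48 mm: the r=11.5 sphere contributes a regular 32-gon of circumradius √(11.5²−7.02²) = 9.109 (area = (32/2)·9.109²·sin(360°/32) = 258.99 mm²); the 6×11.5 cube at (4, 15) contributes its full rectangle (area 69.00 mm²); the cube at (9, 6) is present — its section is the full 4×9 rectangle (area 36.00 mm²); Subtracting the remaining from the first: starting from the r=11.5 sphere (258.99 mm²), the 6×11.5 cube at (4, 15) misses the remaining region (no effect); the 4×9 cube at (9, 6) misses the remaining region (no effect) — area = 258.99 mm²; the cylinder at (14.5, 3) is not intersected at this z (z outside [6, 12]); After the difference (first − rest): none of the subtracted shapes is present at this height, so that combined region is unchanged — area = 258.99 mm²; (rotated 85° about Z; rotation is an isometry so areas/perimeters/island counts are preserved). Overall, the cross-section is a single solid region. Net area = 258.99 mm².

258.99 mm²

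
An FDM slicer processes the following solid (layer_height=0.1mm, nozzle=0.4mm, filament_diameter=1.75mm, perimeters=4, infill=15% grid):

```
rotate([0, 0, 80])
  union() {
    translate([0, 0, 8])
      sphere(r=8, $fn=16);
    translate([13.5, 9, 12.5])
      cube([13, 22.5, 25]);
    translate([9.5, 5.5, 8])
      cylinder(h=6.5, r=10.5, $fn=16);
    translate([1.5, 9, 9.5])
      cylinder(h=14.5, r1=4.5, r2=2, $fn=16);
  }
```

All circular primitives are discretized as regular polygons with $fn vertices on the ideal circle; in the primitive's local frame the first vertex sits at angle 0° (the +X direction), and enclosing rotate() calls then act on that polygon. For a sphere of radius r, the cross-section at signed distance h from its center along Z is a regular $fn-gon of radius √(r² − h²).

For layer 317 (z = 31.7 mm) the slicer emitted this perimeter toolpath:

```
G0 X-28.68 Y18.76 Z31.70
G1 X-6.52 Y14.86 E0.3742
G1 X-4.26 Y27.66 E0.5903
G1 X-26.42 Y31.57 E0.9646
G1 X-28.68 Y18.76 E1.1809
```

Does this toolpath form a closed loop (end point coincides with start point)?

Start point (G0): (-28.68, 18.76). End point (last G1): the path returns to the start — closed.

yes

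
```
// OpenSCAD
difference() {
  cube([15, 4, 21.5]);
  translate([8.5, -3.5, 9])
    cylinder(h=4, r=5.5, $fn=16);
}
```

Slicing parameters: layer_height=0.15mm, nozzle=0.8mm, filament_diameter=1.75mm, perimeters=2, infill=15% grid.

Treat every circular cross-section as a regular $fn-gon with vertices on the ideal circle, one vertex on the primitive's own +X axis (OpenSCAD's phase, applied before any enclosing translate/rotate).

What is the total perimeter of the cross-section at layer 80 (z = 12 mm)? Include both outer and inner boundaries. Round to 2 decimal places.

At z = 12 mm: the cube (footprint 15×4) is included at this height (perimeter 38.00 mm); the cylinder at (8.5, -3.5): section is a regular 16-gon, circumradius r=5.5 (perimeter = 2·16·5.500·sin(180°/16) = 34.34 mm); After the difference (first − rest): starting from the 15×4 cube, the r=5.5 cylinder at (8.5, -3.5) partially overlaps it — only the 11.15 mm² overlap (of its 92.61 mm²) is removed, clipping the outline — boundary = 39.22 mm. Overall, the cross-section is a single solid region. Total boundary length (outer) = 39.22 mm.

39.22 mm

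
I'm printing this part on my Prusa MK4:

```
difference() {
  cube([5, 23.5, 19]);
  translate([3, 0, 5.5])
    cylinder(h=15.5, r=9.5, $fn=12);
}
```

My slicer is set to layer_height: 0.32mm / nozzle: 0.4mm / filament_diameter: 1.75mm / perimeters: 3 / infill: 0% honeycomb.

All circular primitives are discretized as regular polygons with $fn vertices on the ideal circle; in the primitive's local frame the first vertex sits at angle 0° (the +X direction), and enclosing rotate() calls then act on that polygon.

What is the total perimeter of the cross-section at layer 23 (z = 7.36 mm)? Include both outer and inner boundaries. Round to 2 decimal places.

39.52 mm

At z = 7.36 mm: the 5×23.5 cube contributes its full rectangle (perimeter 57.00 mm); the cylinder at (3, 0): section is a regular 12-gon, circumradius r=9.5 (perimeter = 2·12·9.500·sin(180°/12) = 59.01 mm); After the difference (first − rest): starting from the 5×23.5 cube, the r=9.5 cylinder at (3, 0) partially overlaps it — only the 45.76 mm² overlap (of its 270.75 mm²) is removed, clipping the outline — boundary = 39.52 mm. Overall, the cross-section is a single solid region. Total boundary length (outer) = 39.52 mm.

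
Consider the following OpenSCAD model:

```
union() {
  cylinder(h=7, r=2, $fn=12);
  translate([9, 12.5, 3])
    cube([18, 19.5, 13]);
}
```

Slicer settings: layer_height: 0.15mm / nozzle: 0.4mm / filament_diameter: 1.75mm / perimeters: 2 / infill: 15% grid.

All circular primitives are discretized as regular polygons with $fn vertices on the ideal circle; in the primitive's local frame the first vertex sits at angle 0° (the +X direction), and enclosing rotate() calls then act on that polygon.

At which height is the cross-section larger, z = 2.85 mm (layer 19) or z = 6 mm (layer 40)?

layer 40 (z = 6 mm)

Layer 19 (z = 2.85): the cylinder: section is a regular 12-gon, circumradius r=2 (area = (12/2)·2.000²·sin(360°/12) = 12.00 mm²); the cube at (9, 12.5) is not intersected at this z (z outside [3, 16]); Combining (union): only the r=2 cylinder is present, so the union is just that shape — area = 12.00 mm². So its area = 12.00 mm². Layer 40 (z = 6): the r=2 cylinder gives a regular 12-gon of circumradius 2 (constant along its height) (area = (12/2)·2.000²·sin(360°/12) = 12.00 mm²); the cube at (9, 12.5) (footprint 18×19.5) is included at this height (area 351.00 mm²); Taking the union: the 2 present regions are separate (no shared area or edge), so areas and boundary lengths simply add and each stays a separate island — area = 363.00 mm². So its area = 363.00 mm². Layer 40 is larger (363.00 vs 12.00 mm²).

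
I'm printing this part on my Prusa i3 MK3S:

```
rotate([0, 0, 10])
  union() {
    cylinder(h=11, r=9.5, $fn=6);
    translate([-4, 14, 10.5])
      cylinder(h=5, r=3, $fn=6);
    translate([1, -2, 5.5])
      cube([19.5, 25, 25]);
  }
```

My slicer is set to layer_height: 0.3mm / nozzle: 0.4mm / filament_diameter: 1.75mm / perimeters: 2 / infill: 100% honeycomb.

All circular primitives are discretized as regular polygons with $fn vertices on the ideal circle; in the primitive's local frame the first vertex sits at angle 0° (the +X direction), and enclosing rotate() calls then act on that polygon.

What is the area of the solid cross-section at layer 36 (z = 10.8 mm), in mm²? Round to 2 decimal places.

At z = 10.8 mm: the r=9.5 cylinder gives a regular 6-gon of circumradius 9.5 (constant along its height) (area = (6/2)·9.500²·sin(360°/6) = 234.48 mm²); the cylinder at (-4, 14): section is a regular 6-gon, circumradius r=3 (area = (6/2)·3.000²·sin(360°/6) = 23.38 mm²); the 19.5×25 cube at (1, -2) contributes its full rectangle (area 487.50 mm²); Merging all regions: the regions partially overlap — summed areas 745.36 mm² minus the doubly-counted overlap 66.24 mm² gives 679.12 mm² — area = 679.12 mm²; (rotated 10° about Z; rotation is an isometry so areas/perimeters/island counts are preserved). Overall, the cross-section has 2 separate islands. Net area = 679.12 mm².

679.12 mm²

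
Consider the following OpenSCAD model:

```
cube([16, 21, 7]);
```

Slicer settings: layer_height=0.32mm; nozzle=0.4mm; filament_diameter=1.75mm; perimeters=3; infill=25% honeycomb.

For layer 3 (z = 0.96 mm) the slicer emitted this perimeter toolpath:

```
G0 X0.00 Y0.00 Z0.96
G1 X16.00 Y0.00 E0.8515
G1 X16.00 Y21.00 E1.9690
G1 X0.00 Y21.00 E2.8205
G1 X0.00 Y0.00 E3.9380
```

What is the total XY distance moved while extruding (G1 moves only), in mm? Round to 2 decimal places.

Sum the Euclidean lengths of each G1 segment: total = 74.00 mm.

74.00 mm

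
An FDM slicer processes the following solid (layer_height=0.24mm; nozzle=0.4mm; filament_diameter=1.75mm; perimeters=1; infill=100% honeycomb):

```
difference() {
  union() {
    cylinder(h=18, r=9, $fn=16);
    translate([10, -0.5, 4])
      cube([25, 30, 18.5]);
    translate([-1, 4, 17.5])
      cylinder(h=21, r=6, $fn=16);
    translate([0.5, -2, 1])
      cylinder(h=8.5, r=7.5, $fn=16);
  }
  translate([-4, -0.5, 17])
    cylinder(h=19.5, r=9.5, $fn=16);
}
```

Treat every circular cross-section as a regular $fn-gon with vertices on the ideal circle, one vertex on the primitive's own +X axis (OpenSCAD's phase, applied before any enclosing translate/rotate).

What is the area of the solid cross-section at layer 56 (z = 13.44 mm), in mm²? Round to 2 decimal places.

997.98 mm²

At z = 13.44 mm: the r=9 cylinder gives a regular 16-gon of circumradius 9 (constant along its height) (area = (16/2)·9.000²·sin(360°/16) = 247.98 mm²); the 25×30 cube at (10, -0.5) contributes its full rectangle (area 750.00 mm²); the cylinder at (-1, 4) does not reach this height (z outside [17.5, 38.5]); the cylinder at (0.5, -2) does not reach this height (z outside [1, 9.5]); Taking the union: the 2 present regions are separate (no shared area or edge), so areas and boundary lengths simply add and each stays a separate island — area = 997.98 mm²; the cylinder at (-4, -0.5) is absent (z outside [17, 36.5]); Taking the first minus the rest: none of the subtracted shapes is present at this height, so the result so far is unchanged — area = 997.98 mm². Overall, the cross-section has 2 separate islands. Net area = 997.98 mm².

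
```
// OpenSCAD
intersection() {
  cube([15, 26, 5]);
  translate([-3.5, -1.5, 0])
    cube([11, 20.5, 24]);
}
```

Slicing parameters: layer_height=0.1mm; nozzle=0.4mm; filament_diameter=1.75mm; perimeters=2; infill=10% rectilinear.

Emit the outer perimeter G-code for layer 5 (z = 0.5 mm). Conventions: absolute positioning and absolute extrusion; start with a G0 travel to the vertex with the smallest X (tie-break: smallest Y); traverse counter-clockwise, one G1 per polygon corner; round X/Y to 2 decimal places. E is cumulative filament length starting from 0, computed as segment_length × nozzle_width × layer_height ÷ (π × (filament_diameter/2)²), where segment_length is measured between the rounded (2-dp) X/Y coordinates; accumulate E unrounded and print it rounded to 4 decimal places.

G0 X0.00 Y0.00 Z0.50
G1 X7.50 Y0.00 E0.1247
G1 X7.50 Y19.00 E0.4407
G1 X0.00 Y19.00 E0.5654
G1 X0.00 Y0.00 E0.8814

At z = 0.5 mm: the cube is present — its section is the full 15×26 rectangle; the cube at (-3.5, -1.5) (footprint 11×20.5) is included at this height; After intersecting: the 11×20.5 cube at (-3.5, -1.5) partially overlaps the 15×26 cube; clipping to the common part keeps 142.50 mm² — 1 connected region. The outline is a single polygon with 4 vertices. Extrusion per mm of travel: 0.4 × 0.1 / (π × 0.875²) = 0.016630. Accumulating E over each segment gives final E = 0.8814.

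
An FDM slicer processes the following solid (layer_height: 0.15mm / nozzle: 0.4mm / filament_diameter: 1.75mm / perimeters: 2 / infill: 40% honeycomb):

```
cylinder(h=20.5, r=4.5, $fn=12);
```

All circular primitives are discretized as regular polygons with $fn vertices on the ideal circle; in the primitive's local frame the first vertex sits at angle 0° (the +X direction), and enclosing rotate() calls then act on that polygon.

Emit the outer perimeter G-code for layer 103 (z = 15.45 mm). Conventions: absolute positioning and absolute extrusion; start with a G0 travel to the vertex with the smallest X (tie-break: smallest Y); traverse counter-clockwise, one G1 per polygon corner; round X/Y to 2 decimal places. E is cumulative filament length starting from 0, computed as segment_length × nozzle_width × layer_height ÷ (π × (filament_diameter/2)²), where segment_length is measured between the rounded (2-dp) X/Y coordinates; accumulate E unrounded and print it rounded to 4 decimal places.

G0 X-4.50 Y0.00 Z15.45
G1 X-3.90 Y-2.25 E0.0581
G1 X-2.25 Y-3.90 E0.1163
G1 X0.00 Y-4.50 E0.1744
G1 X2.25 Y-3.90 E0.2325
G1 X3.90 Y-2.25 E0.2907
G1 X4.50 Y0.00 E0.3488
G1 X3.90 Y2.25 E0.4069
G1 X2.25 Y3.90 E0.4651
G1 X0.00 Y4.50 E0.5232
G1 X-2.25 Y3.90 E0.5812
G1 X-3.90 Y2.25 E0.6394
G1 X-4.50 Y0.00 E0.6975

At z = 15.45 mm: the cylinder: section is a regular 12-gon, circumradius r=4.5. The outline is a single polygon with 12 vertices. Extrusion per mm of travel: 0.4 × 0.15 / (π × 0.875²) = 0.024945. Accumulating E over each segment gives final E = 0.6975.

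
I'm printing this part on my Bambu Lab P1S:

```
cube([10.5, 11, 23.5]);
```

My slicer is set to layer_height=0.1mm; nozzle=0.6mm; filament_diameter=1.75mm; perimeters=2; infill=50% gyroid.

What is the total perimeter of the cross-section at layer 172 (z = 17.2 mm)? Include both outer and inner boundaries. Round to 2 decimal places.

At z = 17.2 mm: the 10.5×11 cube contributes its full rectangle (perimeter 43.00 mm). Overall, the cross-section is a single solid region. Total boundary length (outer) = 43.00 mm.

43.00 mm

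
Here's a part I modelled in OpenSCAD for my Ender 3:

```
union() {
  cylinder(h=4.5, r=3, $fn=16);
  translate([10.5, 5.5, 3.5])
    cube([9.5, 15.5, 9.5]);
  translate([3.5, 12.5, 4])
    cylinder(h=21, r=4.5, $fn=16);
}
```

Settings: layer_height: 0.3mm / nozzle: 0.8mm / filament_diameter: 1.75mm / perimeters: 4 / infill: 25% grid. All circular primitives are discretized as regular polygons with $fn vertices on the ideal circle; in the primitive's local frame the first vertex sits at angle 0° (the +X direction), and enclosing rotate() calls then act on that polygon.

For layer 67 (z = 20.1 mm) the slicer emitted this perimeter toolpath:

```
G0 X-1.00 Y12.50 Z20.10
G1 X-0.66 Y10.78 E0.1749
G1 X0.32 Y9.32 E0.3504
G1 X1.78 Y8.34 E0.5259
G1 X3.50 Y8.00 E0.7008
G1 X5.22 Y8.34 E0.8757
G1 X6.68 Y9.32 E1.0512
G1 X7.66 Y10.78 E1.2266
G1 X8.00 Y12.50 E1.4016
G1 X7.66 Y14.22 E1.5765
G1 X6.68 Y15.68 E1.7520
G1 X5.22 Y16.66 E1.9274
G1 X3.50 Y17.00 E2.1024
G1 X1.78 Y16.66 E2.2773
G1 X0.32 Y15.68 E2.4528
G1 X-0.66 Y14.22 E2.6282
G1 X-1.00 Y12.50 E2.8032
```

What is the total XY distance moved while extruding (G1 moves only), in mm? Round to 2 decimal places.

Sum the Euclidean lengths of each G1 segment: total = 28.09 mm.

28.09 mm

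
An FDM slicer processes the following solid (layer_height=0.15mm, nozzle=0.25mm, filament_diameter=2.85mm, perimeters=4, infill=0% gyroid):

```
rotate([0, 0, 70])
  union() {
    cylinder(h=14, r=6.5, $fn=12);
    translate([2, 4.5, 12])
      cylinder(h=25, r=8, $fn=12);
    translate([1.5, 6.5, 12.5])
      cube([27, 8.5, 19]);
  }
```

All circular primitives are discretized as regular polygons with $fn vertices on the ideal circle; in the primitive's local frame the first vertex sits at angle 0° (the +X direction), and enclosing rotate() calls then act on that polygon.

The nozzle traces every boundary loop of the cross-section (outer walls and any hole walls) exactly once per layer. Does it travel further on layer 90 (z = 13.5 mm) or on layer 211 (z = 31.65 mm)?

Layer 90 (z = 13.5): the r=6.5 cylinder gives a regular 12-gon of circumradius 6.5 (constant along its height) (perimeter = 2·12·6.500·sin(180°/12) = 40.38 mm); the r=8 cylinder at (2, 4.5) gives a regular 12-gon of circumradius 8 (constant along its height) (perimeter = 2·12·8.000·sin(180°/12) = 49.69 mm); the cube at (1.5, 6.5) (footprint 27×8.5) is included at this height (perimeter 71.00 mm); Merging all regions: the regions partially overlap (shared area 123.15 mm²), so the edge portions inside another operand are dropped and the merged outline is re-measured after clipping — boundary = 101.88 mm; (rotated 70° about Z; rotation is an isometry so areas/perimeters/island counts are preserved). So its perimeter = 101.88 mm. Layer 211 (z = 31.65): the cylinder is not intersected at this z (z outside [0, 14]); the r=8 cylinder at (2, 4.5) contributes a regular 12-gon of circumradius 8 (perimeter = 2·12·8.000·sin(180°/12) = 49.69 mm); the cube at (1.5, 6.5) is absent (z outside [12.5, 31.5]); Combining (union): only the r=8 cylinder at (2, 4.5) is present, so the union is just that shape — boundary = 49.69 mm; (whole slice rotated 70° about Z — lengths, areas and connectivity unchanged). So its perimeter = 49.69 mm. Layer 90 is larger (101.88 vs 49.69 mm).

layer 90 (z = 13.5 mm)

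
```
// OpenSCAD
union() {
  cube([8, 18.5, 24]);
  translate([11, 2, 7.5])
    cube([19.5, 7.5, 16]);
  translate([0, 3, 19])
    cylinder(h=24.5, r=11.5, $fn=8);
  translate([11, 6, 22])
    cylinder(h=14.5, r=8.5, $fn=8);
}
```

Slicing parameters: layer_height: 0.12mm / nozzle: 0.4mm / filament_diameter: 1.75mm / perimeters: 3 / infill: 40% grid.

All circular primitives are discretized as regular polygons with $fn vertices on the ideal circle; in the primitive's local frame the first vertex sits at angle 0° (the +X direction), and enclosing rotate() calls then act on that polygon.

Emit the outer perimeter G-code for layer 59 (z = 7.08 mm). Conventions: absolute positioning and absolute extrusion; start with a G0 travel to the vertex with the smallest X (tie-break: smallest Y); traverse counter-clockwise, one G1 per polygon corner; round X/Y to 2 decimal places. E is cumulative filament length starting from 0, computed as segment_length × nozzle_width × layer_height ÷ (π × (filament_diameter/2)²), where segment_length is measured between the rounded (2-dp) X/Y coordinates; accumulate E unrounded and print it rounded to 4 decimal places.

G0 X0.00 Y0.00 Z7.08
G1 X8.00 Y0.00 E0.1596
G1 X8.00 Y18.50 E0.5288
G1 X0.00 Y18.50 E0.6885
G1 X0.00 Y0.00 E1.0577

At z = 7.08 mm: the 8×18.5 cube contributes its full rectangle; the cube at (11, 2) is absent (z outside [7.5, 23.5]); the cylinder at (0, 3) is absent (z outside [19, 43.5]); the cylinder at (11, 6) does not reach this height (z outside [22, 36.5]); Merging all regions: only the 8×18.5 cube is present, so the union is just that shape — 1 connected region. The outline is a single polygon with 4 vertices. Extrusion per mm of travel: 0.4 × 0.12 / (π × 0.875²) = 0.019956. Accumulating E over each segment gives final E = 1.0577.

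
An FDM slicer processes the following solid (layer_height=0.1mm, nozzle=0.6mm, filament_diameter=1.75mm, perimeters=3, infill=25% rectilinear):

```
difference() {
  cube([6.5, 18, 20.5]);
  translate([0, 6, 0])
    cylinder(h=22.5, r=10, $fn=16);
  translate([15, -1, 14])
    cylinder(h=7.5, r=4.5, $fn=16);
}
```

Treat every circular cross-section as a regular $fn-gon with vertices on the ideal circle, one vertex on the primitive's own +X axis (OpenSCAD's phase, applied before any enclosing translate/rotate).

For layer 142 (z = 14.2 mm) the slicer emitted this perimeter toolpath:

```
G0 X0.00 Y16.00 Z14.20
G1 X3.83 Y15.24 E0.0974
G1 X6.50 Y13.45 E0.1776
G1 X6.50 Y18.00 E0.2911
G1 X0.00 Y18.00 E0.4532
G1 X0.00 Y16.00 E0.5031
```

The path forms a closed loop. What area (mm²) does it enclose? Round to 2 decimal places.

18.87 mm²

Apply the shoelace formula to the sequence of (X, Y) vertices; enclosed area = 18.87 mm².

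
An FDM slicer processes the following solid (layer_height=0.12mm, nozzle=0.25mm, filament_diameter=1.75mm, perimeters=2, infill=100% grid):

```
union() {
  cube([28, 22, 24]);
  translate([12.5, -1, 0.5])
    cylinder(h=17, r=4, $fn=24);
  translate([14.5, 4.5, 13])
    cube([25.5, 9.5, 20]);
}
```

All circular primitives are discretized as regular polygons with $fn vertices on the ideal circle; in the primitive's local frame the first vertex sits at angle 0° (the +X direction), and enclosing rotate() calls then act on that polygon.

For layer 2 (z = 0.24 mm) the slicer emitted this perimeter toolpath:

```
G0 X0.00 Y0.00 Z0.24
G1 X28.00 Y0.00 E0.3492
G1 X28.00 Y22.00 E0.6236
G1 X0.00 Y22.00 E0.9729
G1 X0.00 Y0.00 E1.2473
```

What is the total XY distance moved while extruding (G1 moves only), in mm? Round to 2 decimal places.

Sum the Euclidean lengths of each G1 segment: total = 100.00 mm.

100.00 mm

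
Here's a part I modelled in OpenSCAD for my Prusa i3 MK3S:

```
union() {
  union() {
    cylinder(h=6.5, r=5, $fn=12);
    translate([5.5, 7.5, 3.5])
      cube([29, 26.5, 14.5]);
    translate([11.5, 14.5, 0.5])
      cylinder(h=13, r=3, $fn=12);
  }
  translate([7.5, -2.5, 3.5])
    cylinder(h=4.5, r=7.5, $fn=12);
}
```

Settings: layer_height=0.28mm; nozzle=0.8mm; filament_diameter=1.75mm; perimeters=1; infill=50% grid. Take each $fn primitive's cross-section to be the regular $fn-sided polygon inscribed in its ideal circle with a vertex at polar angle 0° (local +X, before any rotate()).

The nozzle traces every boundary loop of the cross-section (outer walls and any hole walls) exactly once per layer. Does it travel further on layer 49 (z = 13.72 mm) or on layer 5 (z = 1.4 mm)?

Layer 49 (z = 13.72): the cylinder is absent (z outside [0, 6.5]); the 29×26.5 cube at (5.5, 7.5) contributes its full rectangle (perimeter 111.00 mm); the cylinder at (11.5, 14.5) is absent (z outside [0.5, 13.5]); Combining (union): only the 29×26.5 cube at (5.5, 7.5) is present, so the union is just that shape — boundary = 111.00 mm; the cylinder at (7.5, -2.5) is absent (z outside [3.5, 8]); Merging all regions: only the result so far is present, so the union is just that shape — boundary = 111.00 mm. So its perimeter = 111.00 mm. Layer 5 (z = 1.4): the cylinder: section is a regular 12-gon, circumradius r=5 (perimeter = 2·12·5.000·sin(180°/12) = 31.06 mm); the cube at (5.5, 7.5) is absent (z outside [3.5, 18]); the cylinder at (11.5, 14.5): section is a regular 12-gon, circumradius r=3 (perimeter = 2·12·3.000·sin(180°/12) = 18.63 mm); Combining (union): the 2 present regions are separate (no shared area or edge), so areas and boundary lengths simply add and each stays a separate island — boundary = 49.69 mm; the cylinder at (7.5, -2.5) does not reach this height (z outside [3.5, 8]); Combining (union): only the result so far is present, so the union is just that shape — boundary = 49.69 mm. So its perimeter = 49.69 mm. Layer 49 is larger (111.00 vs 49.69 mm).

layer 49 (z = 13.72 mm)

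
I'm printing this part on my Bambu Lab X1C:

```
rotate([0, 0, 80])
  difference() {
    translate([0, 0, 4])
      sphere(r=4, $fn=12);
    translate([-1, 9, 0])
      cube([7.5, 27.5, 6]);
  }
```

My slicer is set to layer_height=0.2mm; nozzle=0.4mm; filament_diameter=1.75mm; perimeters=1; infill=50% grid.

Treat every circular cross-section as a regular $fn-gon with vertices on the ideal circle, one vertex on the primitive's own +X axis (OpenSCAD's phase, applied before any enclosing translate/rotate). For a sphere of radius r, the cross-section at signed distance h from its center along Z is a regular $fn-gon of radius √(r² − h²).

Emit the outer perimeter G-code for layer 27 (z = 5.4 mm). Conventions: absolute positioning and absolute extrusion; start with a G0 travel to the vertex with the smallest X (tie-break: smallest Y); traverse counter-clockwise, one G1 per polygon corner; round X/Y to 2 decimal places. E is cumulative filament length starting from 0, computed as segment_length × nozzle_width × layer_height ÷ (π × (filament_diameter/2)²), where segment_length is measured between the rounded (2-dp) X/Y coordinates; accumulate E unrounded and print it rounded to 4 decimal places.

G0 X-3.69 Y0.65 Z5.40
G1 X-3.52 Y-1.28 E0.0644
G1 X-2.41 Y-2.87 E0.1289
G1 X-0.65 Y-3.69 E0.1935
G1 X1.28 Y-3.52 E0.2580
G1 X2.87 Y-2.41 E0.3225
G1 X3.69 Y-0.65 E0.3870
G1 X3.52 Y1.28 E0.4515
G1 X2.41 Y2.87 E0.5160
G1 X0.65 Y3.69 E0.5805
G1 X-1.28 Y3.52 E0.6450
G1 X-2.87 Y2.41 E0.7095
G1 X-3.69 Y0.65 E0.7741

At z = 5.4 mm: the sphere: section is a regular 12-gon, circumradius = √(r²−h²) = √(4²−1.4²) = 3.747; the cube at (-1, 9) is present — its section is the full 7.5×27.5 rectangle; Taking the first minus the rest: starting from the r=4 sphere, the 7.5×27.5 cube at (-1, 9) misses the remaining region (no effect) — 1 connected region; (rotated 80° about Z; rotation is an isometry so areas/perimeters/island counts are preserved). The outline is a single polygon with 12 vertices. Extrusion per mm of travel: 0.4 × 0.2 / (π × 0.875²) = 0.033260. Accumulating E over each segment gives final E = 0.7741.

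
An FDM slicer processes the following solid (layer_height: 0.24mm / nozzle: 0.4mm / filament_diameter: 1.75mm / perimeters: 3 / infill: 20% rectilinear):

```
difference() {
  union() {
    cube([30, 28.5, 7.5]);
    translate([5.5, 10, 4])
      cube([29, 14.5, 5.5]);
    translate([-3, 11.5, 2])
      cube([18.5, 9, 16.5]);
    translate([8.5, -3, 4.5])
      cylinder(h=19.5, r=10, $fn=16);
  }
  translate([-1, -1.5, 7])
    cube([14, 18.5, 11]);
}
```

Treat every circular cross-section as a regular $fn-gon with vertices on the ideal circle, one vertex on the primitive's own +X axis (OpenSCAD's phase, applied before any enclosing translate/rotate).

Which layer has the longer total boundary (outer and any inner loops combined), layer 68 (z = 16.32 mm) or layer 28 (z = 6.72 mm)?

layer 28 (z = 6.72 mm)

Layer 68 (z = 16.32): the cube is absent (z outside [0, 7.5]); the cube at (5.5, 10) does not reach this height (z outside [4, 9.5]); the 18.5×9 cube at (-3, 11.5) contributes its full rectangle (perimeter 55.00 mm); the r=10 cylinder at (8.5, -3) gives a regular 16-gon of circumradius 10 (constant along its height) (perimeter = 2·16·10.000·sin(180°/16) = 62.43 mm); Merging all regions: the 2 present regions are separate (no shared area or edge), so areas and boundary lengths simply add and each stays a separate island — boundary = 117.43 mm; the cube at (-1, -1.5) (footprint 14×18.5) is included at this height (perimeter 65.00 mm); After the difference (first − rest): starting from the result so far, the 14×18.5 cube at (-1, -1.5) partially overlaps it — only the 174.79 mm² overlap (of its 259.00 mm²) is removed, clipping the outline — boundary = 132.98 mm. So its perimeter = 132.98 mm. Layer 28 (z = 6.72): the cube is present — its section is the full 30×28.5 rectangle (perimeter 117.00 mm); the cube at (5.5, 10) (footprint 29×14.5) is included at this height (perimeter 87.00 mm); the cube at (-3, 11.5) is present — its section is the full 18.5×9 rectangle (perimeter 55.00 mm); the r=10 cylinder at (8.5, -3) contributes a regular 16-gon of circumradius 10 (perimeter = 2·16·10.000·sin(180°/16) = 62.43 mm); Combining (union): the regions partially overlap (shared area 588.53 mm²), so the edge portions inside another operand are dropped and the merged outline is re-measured after clipping — boundary = 151.67 mm; the cube at (-1, -1.5) is not intersected at this z (z outside [7, 18]); Subtracting the remaining from the first: none of the subtracted shapes is present at this height, so that combined region is unchanged — boundary = 151.67 mm. So its perimeter = 151.67 mm. Layer 28 is larger (151.67 vs 132.98 mm).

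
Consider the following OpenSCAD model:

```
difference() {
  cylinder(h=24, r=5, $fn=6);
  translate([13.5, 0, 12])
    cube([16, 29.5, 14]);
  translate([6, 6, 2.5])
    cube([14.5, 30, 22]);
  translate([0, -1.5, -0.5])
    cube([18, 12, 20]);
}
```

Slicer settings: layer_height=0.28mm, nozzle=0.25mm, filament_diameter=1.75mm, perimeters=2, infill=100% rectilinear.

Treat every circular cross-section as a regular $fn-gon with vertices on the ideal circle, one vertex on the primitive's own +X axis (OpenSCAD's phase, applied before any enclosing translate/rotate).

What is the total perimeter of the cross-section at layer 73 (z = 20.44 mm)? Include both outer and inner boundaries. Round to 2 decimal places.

30.00 mm

At z = 20.44 mm: the cylinder: section is a regular 6-gon, circumradius r=5 (perimeter = 2·6·5.000·sin(180°/6) = 30.00 mm); the cube at (13.5, 0) (footprint 16×29.5) is included at this height (perimeter 91.00 mm); the cube at (6, 6) is present — its section is the full 14.5×30 rectangle (perimeter 89.00 mm); the cube at (0, -1.5) does not reach this height (z outside [-0.5, 19.5]); Subtracting the remaining from the first: starting from the r=5 cylinder, the 16×29.5 cube at (13.5, 0) misses the remaining region (no effect); the 14.5×30 cube at (6, 6) misses the remaining region (no effect) — boundary = 30.00 mm. Overall, the cross-section is a single solid region. Total boundary length (outer) = 30.00 mm.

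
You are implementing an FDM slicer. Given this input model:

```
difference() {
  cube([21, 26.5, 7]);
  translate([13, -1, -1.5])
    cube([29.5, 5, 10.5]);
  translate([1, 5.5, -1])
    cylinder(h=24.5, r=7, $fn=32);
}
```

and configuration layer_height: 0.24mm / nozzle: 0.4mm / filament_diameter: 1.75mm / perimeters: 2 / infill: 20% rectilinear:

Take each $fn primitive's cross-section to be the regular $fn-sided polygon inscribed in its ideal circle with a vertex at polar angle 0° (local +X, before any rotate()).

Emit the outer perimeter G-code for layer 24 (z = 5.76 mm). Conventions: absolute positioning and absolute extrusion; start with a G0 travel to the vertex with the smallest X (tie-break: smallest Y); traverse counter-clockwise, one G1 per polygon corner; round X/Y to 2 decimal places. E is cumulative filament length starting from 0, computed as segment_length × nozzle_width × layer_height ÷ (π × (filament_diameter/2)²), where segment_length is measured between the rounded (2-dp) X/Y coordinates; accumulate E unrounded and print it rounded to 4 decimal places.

G0 X0.00 Y12.40 Z5.76
G1 X1.00 Y12.50 E0.0401
G1 X2.37 Y12.37 E0.0950
G1 X3.68 Y11.97 E0.1497
G1 X4.89 Y11.32 E0.2045
G1 X5.95 Y10.45 E0.2593
G1 X6.82 Y9.39 E0.3140
G1 X7.47 Y8.18 E0.3688
G1 X7.87 Y6.87 E0.4235
G1 X8.00 Y5.50 E0.4784
G1 X7.87 Y4.13 E0.5333
G1 X7.47 Y2.82 E0.5880
G1 X6.82 Y1.61 E0.6428
G1 X5.95 Y0.55 E0.6975
G1 X5.28 Y0.00 E0.7321
G1 X13.00 Y0.00 E1.0403
G1 X13.00 Y4.00 E1.1999
G1 X21.00 Y4.00 E1.5192
G1 X21.00 Y26.50 E2.4172
G1 X0.00 Y26.50 E3.2554
G1 X0.00 Y12.40 E3.8182

At z = 5.76 mm: the 21×26.5 cube contributes its full rectangle; the cube at (13, -1) (footprint 29.5×5) is included at this height; the cylinder at (1, 5.5): section is a regular 32-gon, circumradius r=7; After the difference (first − rest): starting from the 21×26.5 cube, the 29.5×5 cube at (13, -1) partially overlaps it — only the 32.00 mm² overlap (of its 147.50 mm²) is removed, clipping the outline; the r=7 cylinder at (1, 5.5) partially overlaps it — only the 84.60 mm² overlap (of its 152.95 mm²) is removed, clipping the outline — 1 connected region. The outline is a single polygon with 20 vertices. Extrusion per mm of travel: 0.4 × 0.24 / (π × 0.875²) = 0.039912. Accumulating E over each segment gives final E = 3.8182.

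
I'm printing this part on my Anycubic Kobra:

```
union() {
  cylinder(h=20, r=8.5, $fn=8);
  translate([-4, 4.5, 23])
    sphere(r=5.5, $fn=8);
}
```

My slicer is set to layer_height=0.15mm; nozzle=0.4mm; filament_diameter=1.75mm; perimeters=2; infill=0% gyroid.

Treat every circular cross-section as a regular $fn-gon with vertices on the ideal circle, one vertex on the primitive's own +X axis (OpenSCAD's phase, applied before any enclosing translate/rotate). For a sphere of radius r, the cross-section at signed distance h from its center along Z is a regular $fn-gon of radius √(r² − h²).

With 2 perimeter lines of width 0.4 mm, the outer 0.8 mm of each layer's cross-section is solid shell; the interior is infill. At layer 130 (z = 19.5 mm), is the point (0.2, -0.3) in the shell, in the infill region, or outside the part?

At z = 19.5 mm: the cylinder: section is a regular 8-gon, circumradius r=8.5; the r=5.5 sphere at (-4, 4.5) contributes a regular 8-gon of circumradius √(5.5²−3.5²) = 4.243; Combining (union): the regions partially overlap (shared area 38.79 mm²), so overlapping operands fuse into one piece — 1 connected region. Overall, the cross-section is a single solid region. The nearest boundary edge runs (6.01, -6.01)→(-0.00, -8.50); distance from the point to it = 7.50 mm. The point is inside the cross-section and 7.50 mm from the nearest boundary — more than the 0.8 mm shell width (2 × 0.4), so it's in the infill interior.

infill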